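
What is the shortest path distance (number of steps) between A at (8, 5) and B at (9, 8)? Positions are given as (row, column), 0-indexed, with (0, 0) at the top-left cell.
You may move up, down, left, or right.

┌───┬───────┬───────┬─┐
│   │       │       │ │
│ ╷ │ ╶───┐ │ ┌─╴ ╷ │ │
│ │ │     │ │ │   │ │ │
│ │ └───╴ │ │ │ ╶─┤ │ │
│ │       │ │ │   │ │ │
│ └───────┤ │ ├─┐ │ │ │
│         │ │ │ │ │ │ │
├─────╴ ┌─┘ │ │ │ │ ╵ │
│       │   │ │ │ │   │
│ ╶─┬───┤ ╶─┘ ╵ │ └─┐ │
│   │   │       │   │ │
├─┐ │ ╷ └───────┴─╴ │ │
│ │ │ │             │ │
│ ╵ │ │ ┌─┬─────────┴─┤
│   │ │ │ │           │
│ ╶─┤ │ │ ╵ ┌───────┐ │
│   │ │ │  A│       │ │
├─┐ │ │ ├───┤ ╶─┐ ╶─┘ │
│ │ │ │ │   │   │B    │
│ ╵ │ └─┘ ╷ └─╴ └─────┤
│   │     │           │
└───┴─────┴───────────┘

Finding path from (8, 5) to (9, 8):
Path: (8,5) → (7,5) → (7,6) → (7,7) → (7,8) → (7,9) → (7,10) → (8,10) → (9,10) → (9,9) → (9,8)
Distance: 10 steps

Solution:

┌───┬───────┬───────┬─┐
│   │       │       │ │
│ ╷ │ ╶───┐ │ ┌─╴ ╷ │ │
│ │ │     │ │ │   │ │ │
│ │ └───╴ │ │ │ ╶─┤ │ │
│ │       │ │ │   │ │ │
│ └───────┤ │ ├─┐ │ │ │
│         │ │ │ │ │ │ │
├─────╴ ┌─┘ │ │ │ │ ╵ │
│       │   │ │ │ │   │
│ ╶─┬───┤ ╶─┘ ╵ │ └─┐ │
│   │   │       │   │ │
├─┐ │ ╷ └───────┴─╴ │ │
│ │ │ │             │ │
│ ╵ │ │ ┌─┬─────────┴─┤
│   │ │ │ │↱ → → → → ↓│
│ ╶─┤ │ │ ╵ ┌───────┐ │
│   │ │ │  A│       │↓│
├─┐ │ │ ├───┤ ╶─┐ ╶─┘ │
│ │ │ │ │   │   │B ← ↲│
│ ╵ │ └─┘ ╷ └─╴ └─────┤
│   │     │           │
└───┴─────┴───────────┘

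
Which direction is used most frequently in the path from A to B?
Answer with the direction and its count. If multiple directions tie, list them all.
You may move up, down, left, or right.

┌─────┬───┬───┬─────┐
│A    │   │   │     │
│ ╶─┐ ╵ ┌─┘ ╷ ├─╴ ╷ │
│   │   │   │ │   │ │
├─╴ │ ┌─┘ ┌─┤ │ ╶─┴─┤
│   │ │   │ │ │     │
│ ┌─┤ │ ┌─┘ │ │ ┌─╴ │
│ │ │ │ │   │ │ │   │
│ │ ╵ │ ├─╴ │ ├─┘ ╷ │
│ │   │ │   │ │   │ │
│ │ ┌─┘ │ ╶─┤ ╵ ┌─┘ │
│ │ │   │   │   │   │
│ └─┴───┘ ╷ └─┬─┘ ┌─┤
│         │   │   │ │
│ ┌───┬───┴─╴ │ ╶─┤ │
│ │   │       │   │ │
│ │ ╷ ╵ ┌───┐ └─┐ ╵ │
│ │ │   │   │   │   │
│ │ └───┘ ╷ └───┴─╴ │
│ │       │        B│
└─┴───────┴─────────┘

Directions: down, right, down, left, down, down, down, down, right, right, right, right, up, right, down, right, down, left, left, left, down, left, up, left, down, down, right, right, right, up, right, down, right, right, right, right
Counts: {'down': 12, 'right': 15, 'left': 6, 'up': 3}
Most common: right (15 times)

Solution:

┌─────┬───┬───┬─────┐
│A    │   │   │     │
│ ╶─┐ ╵ ┌─┘ ╷ ├─╴ ╷ │
│↳ ↓│   │   │ │   │ │
├─╴ │ ┌─┘ ┌─┤ │ ╶─┴─┤
│↓ ↲│ │   │ │ │     │
│ ┌─┤ │ ┌─┘ │ │ ┌─╴ │
│↓│ │ │ │   │ │ │   │
│ │ ╵ │ ├─╴ │ ├─┘ ╷ │
│↓│   │ │   │ │   │ │
│ │ ┌─┘ │ ╶─┤ ╵ ┌─┘ │
│↓│ │   │↱ ↓│   │   │
│ └─┴───┘ ╷ └─┬─┘ ┌─┤
│↳ → → → ↑│↳ ↓│   │ │
│ ┌───┬───┴─╴ │ ╶─┤ │
│ │↓ ↰│↓ ← ← ↲│   │ │
│ │ ╷ ╵ ┌───┐ └─┐ ╵ │
│ │↓│↑ ↲│↱ ↓│   │   │
│ │ └───┘ ╷ └───┴─╴ │
│ │↳ → → ↑│↳ → → → B│
└─┴───────┴─────────┘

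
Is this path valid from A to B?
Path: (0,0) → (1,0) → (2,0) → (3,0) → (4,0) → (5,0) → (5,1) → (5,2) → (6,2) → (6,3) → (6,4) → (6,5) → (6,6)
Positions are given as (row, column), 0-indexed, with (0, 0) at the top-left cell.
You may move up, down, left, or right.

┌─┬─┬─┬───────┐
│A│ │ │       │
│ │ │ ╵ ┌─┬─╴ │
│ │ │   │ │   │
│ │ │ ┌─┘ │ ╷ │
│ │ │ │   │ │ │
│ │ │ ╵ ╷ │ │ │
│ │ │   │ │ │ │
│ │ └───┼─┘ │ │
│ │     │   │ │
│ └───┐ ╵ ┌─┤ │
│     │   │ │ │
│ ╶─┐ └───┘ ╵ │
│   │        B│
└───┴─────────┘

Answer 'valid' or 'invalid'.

Checking path validity:
Result: All consecutive moves are passable.

valid

Correct solution:

┌─┬─┬─┬───────┐
│A│ │ │       │
│ │ │ ╵ ┌─┬─╴ │
│↓│ │   │ │   │
│ │ │ ┌─┘ │ ╷ │
│↓│ │ │   │ │ │
│ │ │ ╵ ╷ │ │ │
│↓│ │   │ │ │ │
│ │ └───┼─┘ │ │
│↓│     │   │ │
│ └───┐ ╵ ┌─┤ │
│↳ → ↓│   │ │ │
│ ╶─┐ └───┘ ╵ │
│   │↳ → → → B│
└───┴─────────┘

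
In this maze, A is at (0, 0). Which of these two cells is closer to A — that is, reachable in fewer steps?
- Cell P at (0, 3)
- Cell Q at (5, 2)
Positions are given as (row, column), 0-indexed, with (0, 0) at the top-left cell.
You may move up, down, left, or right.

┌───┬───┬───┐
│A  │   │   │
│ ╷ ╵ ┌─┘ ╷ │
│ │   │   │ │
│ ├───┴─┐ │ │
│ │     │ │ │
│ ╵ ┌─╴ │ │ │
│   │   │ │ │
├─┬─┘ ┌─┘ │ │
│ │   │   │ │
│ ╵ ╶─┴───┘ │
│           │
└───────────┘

Shortest path A → P at (0, 3): 5 steps
Shortest path A → Q at (5, 2): 13 steps

P is closer (5 steps vs 13 steps).

Path to P:

┌───┬───┬───┐
│A ↓│↱ P│   │
│ ╷ ╵ ┌─┘ ╷ │
│ │↳ ↑│   │ │
│ ├───┴─┐ │ │
│ │     │ │ │
│ ╵ ┌─╴ │ │ │
│   │   │ │ │
├─┬─┘ ┌─┘ │ │
│ │   │   │ │
│ ╵ ╶─┴───┘ │
│           │
└───────────┘

Path to Q:

┌───┬───┬───┐
│A  │   │   │
│ ╷ ╵ ┌─┘ ╷ │
│↓│   │   │ │
│ ├───┴─┐ │ │
│↓│↱ → ↓│ │ │
│ ╵ ┌─╴ │ │ │
│↳ ↑│↓ ↲│ │ │
├─┬─┘ ┌─┘ │ │
│ │↓ ↲│   │ │
│ ╵ ╶─┴───┘ │
│  ↳ Q      │
└───────────┘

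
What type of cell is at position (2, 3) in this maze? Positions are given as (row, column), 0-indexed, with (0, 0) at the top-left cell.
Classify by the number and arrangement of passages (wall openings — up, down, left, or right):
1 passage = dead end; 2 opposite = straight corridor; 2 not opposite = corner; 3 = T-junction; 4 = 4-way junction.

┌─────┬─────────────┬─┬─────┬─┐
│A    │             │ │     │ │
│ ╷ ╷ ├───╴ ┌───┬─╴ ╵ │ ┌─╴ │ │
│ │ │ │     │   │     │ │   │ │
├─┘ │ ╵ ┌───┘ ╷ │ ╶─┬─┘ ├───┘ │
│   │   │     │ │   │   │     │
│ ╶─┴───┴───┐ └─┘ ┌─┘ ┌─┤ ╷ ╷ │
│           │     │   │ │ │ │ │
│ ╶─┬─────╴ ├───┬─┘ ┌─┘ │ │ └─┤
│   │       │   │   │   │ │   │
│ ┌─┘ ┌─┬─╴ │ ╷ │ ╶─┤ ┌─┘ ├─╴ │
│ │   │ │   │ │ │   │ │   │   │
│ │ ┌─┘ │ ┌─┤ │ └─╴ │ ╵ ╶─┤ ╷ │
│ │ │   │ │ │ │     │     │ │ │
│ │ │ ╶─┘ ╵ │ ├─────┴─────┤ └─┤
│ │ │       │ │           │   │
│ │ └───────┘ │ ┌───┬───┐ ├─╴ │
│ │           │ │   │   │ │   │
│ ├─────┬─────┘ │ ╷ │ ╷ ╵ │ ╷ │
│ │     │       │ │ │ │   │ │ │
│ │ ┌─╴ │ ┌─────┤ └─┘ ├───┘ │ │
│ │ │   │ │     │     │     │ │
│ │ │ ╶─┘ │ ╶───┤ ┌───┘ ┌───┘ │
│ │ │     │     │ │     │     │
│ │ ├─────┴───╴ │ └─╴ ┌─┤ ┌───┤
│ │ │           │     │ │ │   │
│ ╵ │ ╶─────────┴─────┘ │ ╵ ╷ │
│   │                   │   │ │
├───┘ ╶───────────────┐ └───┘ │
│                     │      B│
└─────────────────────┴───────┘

Checking cell at (2, 3):
Number of passages: 2
Cell type: corner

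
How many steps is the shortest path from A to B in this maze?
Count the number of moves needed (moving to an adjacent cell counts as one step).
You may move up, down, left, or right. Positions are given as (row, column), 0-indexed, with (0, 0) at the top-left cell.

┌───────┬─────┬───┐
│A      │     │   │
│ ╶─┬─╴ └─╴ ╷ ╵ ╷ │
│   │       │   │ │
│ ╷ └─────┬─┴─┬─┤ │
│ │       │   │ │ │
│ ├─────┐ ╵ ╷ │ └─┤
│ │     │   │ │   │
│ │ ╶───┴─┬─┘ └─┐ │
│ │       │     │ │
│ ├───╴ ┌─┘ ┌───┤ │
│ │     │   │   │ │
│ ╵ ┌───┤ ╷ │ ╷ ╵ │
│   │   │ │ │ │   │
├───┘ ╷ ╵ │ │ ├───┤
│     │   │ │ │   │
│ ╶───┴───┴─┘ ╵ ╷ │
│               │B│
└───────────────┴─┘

Using BFS to find shortest path:
Start: (0, 0), End: (8, 8)
Path found:
(0,0) → (1,0) → (1,1) → (2,1) → (2,2) → (2,3) → (2,4) → (3,4) → (3,5) → (2,5) → (2,6) → (3,6) → (4,6) → (4,5) → (5,5) → (5,4) → (6,4) → (7,4) → (7,3) → (6,3) → (6,2) → (7,2) → (7,1) → (7,0) → (8,0) → (8,1) → (8,2) → (8,3) → (8,4) → (8,5) → (8,6) → (8,7) → (7,7) → (7,8) → (8,8)
Number of steps: 34

Solution:

┌───────┬─────┬───┐
│A      │     │   │
│ ╶─┬─╴ └─╴ ╷ ╵ ╷ │
│↳ ↓│       │   │ │
│ ╷ └─────┬─┴─┬─┤ │
│ │↳ → → ↓│↱ ↓│ │ │
│ ├─────┐ ╵ ╷ │ └─┤
│ │     │↳ ↑│↓│   │
│ │ ╶───┴─┬─┘ └─┐ │
│ │       │↓ ↲  │ │
│ ├───╴ ┌─┘ ┌───┤ │
│ │     │↓ ↲│   │ │
│ ╵ ┌───┤ ╷ │ ╷ ╵ │
│   │↓ ↰│↓│ │ │   │
├───┘ ╷ ╵ │ │ ├───┤
│↓ ← ↲│↑ ↲│ │ │↱ ↓│
│ ╶───┴───┴─┘ ╵ ╷ │
│↳ → → → → → → ↑│B│
└───────────────┴─┘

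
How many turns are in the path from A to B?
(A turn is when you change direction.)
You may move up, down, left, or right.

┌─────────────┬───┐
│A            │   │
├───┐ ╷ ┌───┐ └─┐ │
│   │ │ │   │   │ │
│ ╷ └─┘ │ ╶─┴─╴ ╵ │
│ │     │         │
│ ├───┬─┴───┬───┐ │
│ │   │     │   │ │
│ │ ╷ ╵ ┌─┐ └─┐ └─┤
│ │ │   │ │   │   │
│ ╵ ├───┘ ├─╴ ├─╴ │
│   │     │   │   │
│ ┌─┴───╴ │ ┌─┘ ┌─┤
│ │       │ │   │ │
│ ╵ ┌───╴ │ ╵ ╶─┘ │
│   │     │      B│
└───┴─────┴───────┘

Directions: right, right, right, down, down, left, left, up, left, down, down, down, down, right, up, up, right, down, right, up, right, right, down, right, down, left, down, down, right, right, right
Number of turns: 18

Solution:

┌─────────────┬───┐
│A → → ↓      │   │
├───┐ ╷ ┌───┐ └─┐ │
│↓ ↰│ │↓│   │   │ │
│ ╷ └─┘ │ ╶─┴─╴ ╵ │
│↓│↑ ← ↲│         │
│ ├───┬─┴───┬───┐ │
│↓│↱ ↓│↱ → ↓│   │ │
│ │ ╷ ╵ ┌─┐ └─┐ └─┤
│↓│↑│↳ ↑│ │↳ ↓│   │
│ ╵ ├───┘ ├─╴ ├─╴ │
│↳ ↑│     │↓ ↲│   │
│ ┌─┴───╴ │ ┌─┘ ┌─┤
│ │       │↓│   │ │
│ ╵ ┌───╴ │ ╵ ╶─┘ │
│   │     │↳ → → B│
└───┴─────┴───────┘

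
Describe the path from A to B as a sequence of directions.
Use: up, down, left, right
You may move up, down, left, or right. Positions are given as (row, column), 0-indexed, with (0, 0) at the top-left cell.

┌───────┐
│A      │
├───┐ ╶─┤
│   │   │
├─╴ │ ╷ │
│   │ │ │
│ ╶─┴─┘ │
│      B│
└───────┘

Finding the path and converting it to directions:
Path through cells: (0,0) → (0,1) → (0,2) → (1,2) → (1,3) → (2,3) → (3,3)
Directions: right, right, down, right, down, down

Solution:

┌───────┐
│A → ↓  │
├───┐ ╶─┤
│   │↳ ↓│
├─╴ │ ╷ │
│   │ │↓│
│ ╶─┴─┘ │
│      B│
└───────┘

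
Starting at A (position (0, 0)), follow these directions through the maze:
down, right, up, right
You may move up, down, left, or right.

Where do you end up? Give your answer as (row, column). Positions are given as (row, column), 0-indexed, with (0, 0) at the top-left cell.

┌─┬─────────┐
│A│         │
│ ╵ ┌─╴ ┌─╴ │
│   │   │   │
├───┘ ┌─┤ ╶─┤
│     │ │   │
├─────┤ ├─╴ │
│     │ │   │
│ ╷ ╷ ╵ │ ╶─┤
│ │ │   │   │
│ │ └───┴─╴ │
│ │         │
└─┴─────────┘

Following directions step by step:
Start: (0, 0)
  down: (0, 0) → (1, 0)
  right: (1, 0) → (1, 1)
  up: (1, 1) → (0, 1)
  right: (0, 1) → (0, 2)
Final position: (0, 2)

Path taken:

┌─┬─────────┐
│A│↱ B      │
│ ╵ ┌─╴ ┌─╴ │
│↳ ↑│   │   │
├───┘ ┌─┤ ╶─┤
│     │ │   │
├─────┤ ├─╴ │
│     │ │   │
│ ╷ ╷ ╵ │ ╶─┤
│ │ │   │   │
│ │ └───┴─╴ │
│ │         │
└─┴─────────┘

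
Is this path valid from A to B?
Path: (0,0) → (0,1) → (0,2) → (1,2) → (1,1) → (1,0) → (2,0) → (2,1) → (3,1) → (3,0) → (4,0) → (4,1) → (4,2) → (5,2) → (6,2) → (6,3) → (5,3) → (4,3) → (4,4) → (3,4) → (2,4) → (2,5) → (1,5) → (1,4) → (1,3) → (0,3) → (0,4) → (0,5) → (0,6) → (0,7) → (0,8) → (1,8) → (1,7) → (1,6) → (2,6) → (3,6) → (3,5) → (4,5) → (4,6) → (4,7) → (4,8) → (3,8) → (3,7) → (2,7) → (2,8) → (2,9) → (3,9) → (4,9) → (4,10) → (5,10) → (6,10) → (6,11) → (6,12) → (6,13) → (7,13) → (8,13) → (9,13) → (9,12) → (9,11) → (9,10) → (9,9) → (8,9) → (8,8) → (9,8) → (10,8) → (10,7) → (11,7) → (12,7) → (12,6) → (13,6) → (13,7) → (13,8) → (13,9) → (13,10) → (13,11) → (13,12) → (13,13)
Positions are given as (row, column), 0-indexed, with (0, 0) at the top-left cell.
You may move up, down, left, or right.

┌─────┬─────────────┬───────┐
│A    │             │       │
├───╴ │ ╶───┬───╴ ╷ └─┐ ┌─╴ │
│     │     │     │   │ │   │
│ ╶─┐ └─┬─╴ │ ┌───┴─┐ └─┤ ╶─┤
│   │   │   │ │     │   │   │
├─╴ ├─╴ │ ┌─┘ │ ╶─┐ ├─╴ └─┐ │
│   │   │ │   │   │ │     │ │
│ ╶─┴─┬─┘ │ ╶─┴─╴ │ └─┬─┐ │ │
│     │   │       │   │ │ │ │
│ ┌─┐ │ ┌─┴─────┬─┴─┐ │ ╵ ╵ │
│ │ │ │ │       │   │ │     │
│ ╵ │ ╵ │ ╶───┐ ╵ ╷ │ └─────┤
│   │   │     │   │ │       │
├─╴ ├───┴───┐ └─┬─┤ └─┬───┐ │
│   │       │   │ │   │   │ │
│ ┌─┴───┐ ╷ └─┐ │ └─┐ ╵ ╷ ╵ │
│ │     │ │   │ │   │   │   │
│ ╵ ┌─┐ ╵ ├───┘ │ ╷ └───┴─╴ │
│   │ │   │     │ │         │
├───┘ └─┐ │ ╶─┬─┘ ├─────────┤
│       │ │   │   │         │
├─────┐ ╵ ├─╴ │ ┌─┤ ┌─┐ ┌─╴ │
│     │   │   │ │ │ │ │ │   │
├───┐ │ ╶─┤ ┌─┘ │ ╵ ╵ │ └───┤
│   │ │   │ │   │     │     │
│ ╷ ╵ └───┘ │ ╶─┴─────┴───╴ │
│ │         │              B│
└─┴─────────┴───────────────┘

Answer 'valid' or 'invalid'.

Checking path validity:
Result: All consecutive moves are passable.

valid

Correct solution:

┌─────┬─────────────┬───────┐
│A → ↓│↱ → → → → ↓  │       │
├───╴ │ ╶───┬───╴ ╷ └─┐ ┌─╴ │
│↓ ← ↲│↑ ← ↰│↓ ← ↲│   │ │   │
│ ╶─┐ └─┬─╴ │ ┌───┴─┐ └─┤ ╶─┤
│↳ ↓│   │↱ ↑│↓│↱ → ↓│   │   │
├─╴ ├─╴ │ ┌─┘ │ ╶─┐ ├─╴ └─┐ │
│↓ ↲│   │↑│↓ ↲│↑ ↰│↓│     │ │
│ ╶─┴─┬─┘ │ ╶─┴─╴ │ └─┬─┐ │ │
│↳ → ↓│↱ ↑│↳ → → ↑│↳ ↓│ │ │ │
│ ┌─┐ │ ┌─┴─────┬─┴─┐ │ ╵ ╵ │
│ │ │↓│↑│       │   │↓│     │
│ ╵ │ ╵ │ ╶───┐ ╵ ╷ │ └─────┤
│   │↳ ↑│     │   │ │↳ → → ↓│
├─╴ ├───┴───┐ └─┬─┤ └─┬───┐ │
│   │       │   │ │   │   │↓│
│ ┌─┴───┐ ╷ └─┐ │ └─┐ ╵ ╷ ╵ │
│ │     │ │   │ │↓ ↰│   │  ↓│
│ ╵ ┌─┐ ╵ ├───┘ │ ╷ └───┴─╴ │
│   │ │   │     │↓│↑ ← ← ← ↲│
├───┘ └─┐ │ ╶─┬─┘ ├─────────┤
│       │ │   │↓ ↲│         │
├─────┐ ╵ ├─╴ │ ┌─┤ ┌─┐ ┌─╴ │
│     │   │   │↓│ │ │ │ │   │
├───┐ │ ╶─┤ ┌─┘ │ ╵ ╵ │ └───┤
│   │ │   │ │↓ ↲│     │     │
│ ╷ ╵ └───┘ │ ╶─┴─────┴───╴ │
│ │         │↳ → → → → → → B│
└─┴─────────┴───────────────┘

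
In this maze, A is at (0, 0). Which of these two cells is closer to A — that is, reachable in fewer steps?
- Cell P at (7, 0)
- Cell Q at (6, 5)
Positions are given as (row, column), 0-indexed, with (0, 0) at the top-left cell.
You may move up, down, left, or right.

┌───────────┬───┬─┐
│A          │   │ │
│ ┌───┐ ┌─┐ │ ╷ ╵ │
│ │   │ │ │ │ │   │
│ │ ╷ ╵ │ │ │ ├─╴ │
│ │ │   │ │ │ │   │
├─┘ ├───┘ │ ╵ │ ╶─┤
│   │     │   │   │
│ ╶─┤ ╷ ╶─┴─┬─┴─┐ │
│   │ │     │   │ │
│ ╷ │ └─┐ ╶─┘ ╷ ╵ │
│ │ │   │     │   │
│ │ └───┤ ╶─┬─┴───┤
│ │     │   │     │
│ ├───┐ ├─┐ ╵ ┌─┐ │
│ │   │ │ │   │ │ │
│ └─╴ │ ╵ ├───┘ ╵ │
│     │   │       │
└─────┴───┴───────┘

Shortest path A → P at (7, 0): 15 steps
Shortest path A → Q at (6, 5): 29 steps

P is closer (15 steps vs 29 steps).

Path to P:

┌───────────┬───┬─┐
│A → → ↓    │   │ │
│ ┌───┐ ┌─┐ │ ╷ ╵ │
│ │↓ ↰│↓│ │ │ │   │
│ │ ╷ ╵ │ │ │ ├─╴ │
│ │↓│↑ ↲│ │ │ │   │
├─┘ ├───┘ │ ╵ │ ╶─┤
│↓ ↲│     │   │   │
│ ╶─┤ ╷ ╶─┴─┬─┴─┐ │
│↓  │ │     │   │ │
│ ╷ │ └─┐ ╶─┘ ╷ ╵ │
│↓│ │   │     │   │
│ │ └───┤ ╶─┬─┴───┤
│↓│     │   │     │
│ ├───┐ ├─┐ ╵ ┌─┐ │
│P│   │ │ │   │ │ │
│ └─╴ │ ╵ ├───┘ ╵ │
│     │   │       │
└─────┴───┴───────┘

Path to Q:

┌───────────┬───┬─┐
│A → → → → ↓│↱ ↓│ │
│ ┌───┐ ┌─┐ │ ╷ ╵ │
│ │   │ │ │↓│↑│↳ ↓│
│ │ ╷ ╵ │ │ │ ├─╴ │
│ │ │   │ │↓│↑│↓ ↲│
├─┘ ├───┘ │ ╵ │ ╶─┤
│   │     │↳ ↑│↳ ↓│
│ ╶─┤ ╷ ╶─┴─┬─┴─┐ │
│   │ │     │↓ ↰│↓│
│ ╷ │ └─┐ ╶─┘ ╷ ╵ │
│ │ │   │↓ ← ↲│↑ ↲│
│ │ └───┤ ╶─┬─┴───┤
│ │     │↳ Q│     │
│ ├───┐ ├─┐ ╵ ┌─┐ │
│ │   │ │ │   │ │ │
│ └─╴ │ ╵ ├───┘ ╵ │
│     │   │       │
└─────┴───┴───────┘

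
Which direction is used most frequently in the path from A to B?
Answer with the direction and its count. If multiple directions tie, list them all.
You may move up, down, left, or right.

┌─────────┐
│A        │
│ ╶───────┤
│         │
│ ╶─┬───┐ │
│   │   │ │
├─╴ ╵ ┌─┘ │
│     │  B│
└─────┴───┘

Directions: down, right, right, right, right, down, down
Counts: {'down': 3, 'right': 4}
Most common: right (4 times)

Solution:

┌─────────┐
│A        │
│ ╶───────┤
│↳ → → → ↓│
│ ╶─┬───┐ │
│   │   │↓│
├─╴ ╵ ┌─┘ │
│     │  B│
└─────┴───┘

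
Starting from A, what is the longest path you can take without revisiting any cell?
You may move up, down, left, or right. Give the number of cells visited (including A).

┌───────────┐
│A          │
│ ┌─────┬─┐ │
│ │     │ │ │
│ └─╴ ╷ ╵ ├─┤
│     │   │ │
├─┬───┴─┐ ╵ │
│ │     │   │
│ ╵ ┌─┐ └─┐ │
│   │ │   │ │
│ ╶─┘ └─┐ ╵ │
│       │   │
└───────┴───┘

Finding longest simple path using DFS:
Start: (0, 0)
Longest path visits 25 cells
Path: A → down → down → right → right → up → right → down → right → down → right → down → down → left → up → left → up → left → left → down → left → down → right → right → up

Solution:

┌───────────┐
│A          │
│ ┌─────┬─┐ │
│↓│  ↱ ↓│ │ │
│ └─╴ ╷ ╵ ├─┤
│↳ → ↑│↳ ↓│ │
├─┬───┴─┐ ╵ │
│ │↓ ← ↰│↳ ↓│
│ ╵ ┌─┐ └─┐ │
│↓ ↲│B│↑ ↰│↓│
│ ╶─┘ └─┐ ╵ │
│↳ → ↑  │↑ ↲│
└───────┴───┘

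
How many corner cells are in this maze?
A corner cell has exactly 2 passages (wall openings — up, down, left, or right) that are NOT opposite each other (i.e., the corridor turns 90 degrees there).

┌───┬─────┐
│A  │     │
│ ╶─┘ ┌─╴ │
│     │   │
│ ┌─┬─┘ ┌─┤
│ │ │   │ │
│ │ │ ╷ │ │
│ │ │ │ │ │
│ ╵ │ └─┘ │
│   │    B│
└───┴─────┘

Counting corner cells (2 non-opposite passages):
Total corners: 11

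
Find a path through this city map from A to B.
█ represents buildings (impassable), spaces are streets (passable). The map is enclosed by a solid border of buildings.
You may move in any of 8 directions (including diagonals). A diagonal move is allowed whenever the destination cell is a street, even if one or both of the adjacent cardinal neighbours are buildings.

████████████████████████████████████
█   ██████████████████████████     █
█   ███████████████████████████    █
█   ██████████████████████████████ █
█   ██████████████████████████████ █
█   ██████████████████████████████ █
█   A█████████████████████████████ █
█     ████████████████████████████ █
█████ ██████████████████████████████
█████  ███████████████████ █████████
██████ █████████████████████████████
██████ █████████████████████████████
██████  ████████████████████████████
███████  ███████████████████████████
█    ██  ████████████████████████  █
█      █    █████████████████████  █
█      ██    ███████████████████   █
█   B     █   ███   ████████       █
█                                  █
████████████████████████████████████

Finding the shortest path from A to B:
Movement: 8-directional
Path length: 11 steps
Directions: down → down-right → down → down-right → down → down → down-right → down → down-left → down-left → down-left

Solution:

████████████████████████████████████
█   ██████████████████████████     █
█   ███████████████████████████    █
█   ██████████████████████████████ █
█   ██████████████████████████████ █
█   ██████████████████████████████ █
█   A█████████████████████████████ █
█   ↘ ████████████████████████████ █
█████↓██████████████████████████████
█████↘ ███████████████████ █████████
██████↓█████████████████████████████
██████↓█████████████████████████████
██████↘ ████████████████████████████
███████↓ ███████████████████████████
█    ██↙ ████████████████████████  █
█     ↙█    █████████████████████  █
█    ↙ ██    ███████████████████   █
█   B     █   ███   ████████       █
█                                  █
████████████████████████████████████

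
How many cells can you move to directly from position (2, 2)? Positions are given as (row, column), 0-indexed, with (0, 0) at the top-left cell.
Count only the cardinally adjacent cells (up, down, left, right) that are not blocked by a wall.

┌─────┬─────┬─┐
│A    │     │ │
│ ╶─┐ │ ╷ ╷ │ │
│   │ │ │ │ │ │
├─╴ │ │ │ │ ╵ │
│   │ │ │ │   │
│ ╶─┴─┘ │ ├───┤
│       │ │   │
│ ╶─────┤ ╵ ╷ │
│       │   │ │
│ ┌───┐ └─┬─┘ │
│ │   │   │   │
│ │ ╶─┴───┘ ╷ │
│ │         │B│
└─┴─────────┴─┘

Checking passable neighbors of (2, 2):
Neighbors: (1, 2)
Count: 1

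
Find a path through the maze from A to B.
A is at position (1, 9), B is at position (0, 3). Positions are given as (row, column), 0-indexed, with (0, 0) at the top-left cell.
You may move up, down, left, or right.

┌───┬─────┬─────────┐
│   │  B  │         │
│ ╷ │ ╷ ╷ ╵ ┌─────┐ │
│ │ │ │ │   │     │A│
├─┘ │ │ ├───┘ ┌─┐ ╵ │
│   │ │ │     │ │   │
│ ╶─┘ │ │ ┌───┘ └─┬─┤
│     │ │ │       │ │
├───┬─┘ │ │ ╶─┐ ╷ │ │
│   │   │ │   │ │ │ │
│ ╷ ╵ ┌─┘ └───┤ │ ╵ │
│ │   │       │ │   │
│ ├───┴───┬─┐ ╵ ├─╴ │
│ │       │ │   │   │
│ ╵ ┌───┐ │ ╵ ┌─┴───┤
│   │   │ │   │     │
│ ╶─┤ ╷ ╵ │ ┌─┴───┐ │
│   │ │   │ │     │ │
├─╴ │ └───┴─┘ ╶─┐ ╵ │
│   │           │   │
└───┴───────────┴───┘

Finding the shortest path from (1, 9) to (0, 3):
Path length: 9 steps
Directions: up → left → left → left → left → down → left → up → left

Solution:

┌───┬─────┬─────────┐
│   │  B ↰│↓ ← ← ← ↰│
│ ╷ │ ╷ ╷ ╵ ┌─────┐ │
│ │ │ │ │↑ ↲│     │A│
├─┘ │ │ ├───┘ ┌─┐ ╵ │
│   │ │ │     │ │   │
│ ╶─┘ │ │ ┌───┘ └─┬─┤
│     │ │ │       │ │
├───┬─┘ │ │ ╶─┐ ╷ │ │
│   │   │ │   │ │ │ │
│ ╷ ╵ ┌─┘ └───┤ │ ╵ │
│ │   │       │ │   │
│ ├───┴───┬─┐ ╵ ├─╴ │
│ │       │ │   │   │
│ ╵ ┌───┐ │ ╵ ┌─┴───┤
│   │   │ │   │     │
│ ╶─┤ ╷ ╵ │ ┌─┴───┐ │
│   │ │   │ │     │ │
├─╴ │ └───┴─┘ ╶─┐ ╵ │
│   │           │   │
└───┴───────────┴───┘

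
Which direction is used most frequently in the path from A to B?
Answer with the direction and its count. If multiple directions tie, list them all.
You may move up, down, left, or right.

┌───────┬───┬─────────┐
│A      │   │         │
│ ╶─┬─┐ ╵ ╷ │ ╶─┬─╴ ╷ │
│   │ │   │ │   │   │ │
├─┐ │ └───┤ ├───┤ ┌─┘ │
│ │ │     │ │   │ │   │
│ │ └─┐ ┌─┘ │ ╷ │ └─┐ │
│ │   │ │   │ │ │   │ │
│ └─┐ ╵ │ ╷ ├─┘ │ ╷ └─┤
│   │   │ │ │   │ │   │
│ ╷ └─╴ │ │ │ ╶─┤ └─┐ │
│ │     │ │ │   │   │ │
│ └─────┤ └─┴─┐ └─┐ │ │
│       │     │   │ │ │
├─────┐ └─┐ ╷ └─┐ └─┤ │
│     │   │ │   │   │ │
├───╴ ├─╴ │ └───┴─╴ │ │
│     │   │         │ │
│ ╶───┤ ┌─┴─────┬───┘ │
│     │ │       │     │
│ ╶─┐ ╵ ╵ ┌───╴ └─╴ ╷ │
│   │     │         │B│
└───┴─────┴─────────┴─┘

Directions: down, right, down, down, right, down, right, down, left, left, up, left, down, down, right, right, right, down, right, down, left, down, down, right, up, right, right, right, down, right, right, up, right, down
Counts: {'down': 13, 'right': 14, 'left': 4, 'up': 3}
Most common: right (14 times)

Solution:

┌───────┬───┬─────────┐
│A      │   │         │
│ ╶─┬─┐ ╵ ╷ │ ╶─┬─╴ ╷ │
│↳ ↓│ │   │ │   │   │ │
├─┐ │ └───┤ ├───┤ ┌─┘ │
│ │↓│     │ │   │ │   │
│ │ └─┐ ┌─┘ │ ╷ │ └─┐ │
│ │↳ ↓│ │   │ │ │   │ │
│ └─┐ ╵ │ ╷ ├─┘ │ ╷ └─┤
│↓ ↰│↳ ↓│ │ │   │ │   │
│ ╷ └─╴ │ │ │ ╶─┤ └─┐ │
│↓│↑ ← ↲│ │ │   │   │ │
│ └─────┤ └─┴─┐ └─┐ │ │
│↳ → → ↓│     │   │ │ │
├─────┐ └─┐ ╷ └─┐ └─┤ │
│     │↳ ↓│ │   │   │ │
├───╴ ├─╴ │ └───┴─╴ │ │
│     │↓ ↲│         │ │
│ ╶───┤ ┌─┴─────┬───┘ │
│     │↓│↱ → → ↓│  ↱ ↓│
│ ╶─┐ ╵ ╵ ┌───╴ └─╴ ╷ │
│   │  ↳ ↑│    ↳ → ↑│B│
└───┴─────┴─────────┴─┘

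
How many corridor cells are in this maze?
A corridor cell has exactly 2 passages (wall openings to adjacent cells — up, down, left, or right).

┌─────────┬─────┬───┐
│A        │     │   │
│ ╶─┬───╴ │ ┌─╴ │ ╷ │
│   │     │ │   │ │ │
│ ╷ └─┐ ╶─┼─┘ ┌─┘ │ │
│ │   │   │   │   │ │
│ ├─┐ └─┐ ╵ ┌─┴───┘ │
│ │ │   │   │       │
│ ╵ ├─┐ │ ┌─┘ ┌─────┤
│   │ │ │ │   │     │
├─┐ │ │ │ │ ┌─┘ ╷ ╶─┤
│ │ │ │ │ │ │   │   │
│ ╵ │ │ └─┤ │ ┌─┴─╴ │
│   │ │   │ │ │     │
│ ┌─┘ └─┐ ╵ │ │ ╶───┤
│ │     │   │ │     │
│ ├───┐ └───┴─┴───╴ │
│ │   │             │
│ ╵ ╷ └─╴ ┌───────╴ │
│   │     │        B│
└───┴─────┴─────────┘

Counting cells with exactly 2 passages:
Total corridor cells: 80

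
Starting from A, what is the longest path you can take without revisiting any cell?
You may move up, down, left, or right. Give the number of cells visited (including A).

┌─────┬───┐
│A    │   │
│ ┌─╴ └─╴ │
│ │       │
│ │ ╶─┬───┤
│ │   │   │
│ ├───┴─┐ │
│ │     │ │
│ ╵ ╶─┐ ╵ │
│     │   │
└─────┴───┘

Finding longest simple path using DFS:
Start: (0, 0)
Longest path visits 14 cells
Path: A → down → down → down → down → right → up → right → right → down → right → up → up → left

Solution:

┌─────┬───┐
│A    │   │
│ ┌─╴ └─╴ │
│↓│       │
│ │ ╶─┬───┤
│↓│   │B ↰│
│ ├───┴─┐ │
│↓│↱ → ↓│↑│
│ ╵ ╶─┐ ╵ │
│↳ ↑  │↳ ↑│
└─────┴───┘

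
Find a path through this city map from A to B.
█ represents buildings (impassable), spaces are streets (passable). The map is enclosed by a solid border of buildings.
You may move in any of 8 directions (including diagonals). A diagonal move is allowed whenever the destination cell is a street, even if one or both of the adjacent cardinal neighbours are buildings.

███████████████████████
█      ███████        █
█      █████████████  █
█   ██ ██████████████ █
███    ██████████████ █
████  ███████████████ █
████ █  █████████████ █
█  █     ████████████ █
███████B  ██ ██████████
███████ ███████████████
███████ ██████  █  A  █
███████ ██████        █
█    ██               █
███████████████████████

Finding the shortest path from A to B:
Movement: 8-directional
Path length: 15 steps
Directions: left → left → down-left → left → left → down-left → left → left → left → left → left → up-left → up → up → up

Solution:

███████████████████████
█      ███████        █
█      █████████████  █
█   ██ ██████████████ █
███    ██████████████ █
████  ███████████████ █
████ █  █████████████ █
█  █     ████████████ █
███████B  ██ ██████████
███████↑███████████████
███████↑██████  █↙←A  █
███████↑██████↙←←     █
█    ██ ↖←←←←←        █
███████████████████████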